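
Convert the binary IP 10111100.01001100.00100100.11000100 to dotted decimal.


10111100 = 188
01001100 = 76
00100100 = 36
11000100 = 196
IP: 188.76.36.196


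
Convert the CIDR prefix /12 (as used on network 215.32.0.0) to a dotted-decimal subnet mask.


/12 means 12 network bits, 20 host bits
Binary: 11111111111100000000000000000000
Mask: 255.240.0.0


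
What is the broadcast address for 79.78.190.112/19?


Network: 79.78.160.0/19
Host bits = 13
Set all host bits to 1:
Broadcast: 79.78.191.255


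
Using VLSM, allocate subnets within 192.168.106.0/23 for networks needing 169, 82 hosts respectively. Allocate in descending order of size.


169 hosts -> /24 (254 usable): 192.168.106.0/24
82 hosts -> /25 (126 usable): 192.168.107.0/25
Allocation: 192.168.106.0/24 (169 hosts, 254 usable); 192.168.107.0/25 (82 hosts, 126 usable)


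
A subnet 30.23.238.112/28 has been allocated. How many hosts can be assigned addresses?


Host bits = 32 - 28 = 4
Total addresses = 2^4 = 16
Usable = total - 2 (network and broadcast)
Usable hosts: 14


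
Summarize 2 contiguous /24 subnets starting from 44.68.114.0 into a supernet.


Original prefix: /24
Number of subnets: 2 = 2^1
New prefix = 24 - 1 = 23
Supernet: 44.68.114.0/23


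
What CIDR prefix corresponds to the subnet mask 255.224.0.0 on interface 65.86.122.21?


Binary: 11111111.11100000.00000000.00000000
Count leading 1s
Prefix: /11


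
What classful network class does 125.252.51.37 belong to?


First octet: 125
Binary: 01111101
0xxxxxxx -> Class A (1-126)
Class A, default mask 255.0.0.0 (/8)


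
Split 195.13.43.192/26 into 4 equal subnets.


New prefix = 26 + 2 = 28
Each subnet has 16 addresses
  195.13.43.192/28
  195.13.43.208/28
  195.13.43.224/28
  195.13.43.240/28
Subnets: 195.13.43.192/28, 195.13.43.208/28, 195.13.43.224/28, 195.13.43.240/28


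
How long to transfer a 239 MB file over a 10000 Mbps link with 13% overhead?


Effective throughput = 10000 * (1 - 13/100) = 8700 Mbps
File size in Mb = 239 * 8 = 1912 Mb
Time = 1912 / 8700
Time = 0.2198 seconds


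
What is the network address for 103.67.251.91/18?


IP:   01100111.01000011.11111011.01011011
Mask: 11111111.11111111.11000000.00000000
AND operation:
Net:  01100111.01000011.11000000.00000000
Network: 103.67.192.0/18


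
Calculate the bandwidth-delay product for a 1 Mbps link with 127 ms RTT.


BDP = bandwidth * RTT
= 1 Mbps * 127 ms
= 1 * 1e6 * 127 / 1000 bits
= 127000 bits
= 15875 bytes
= 15.5029 KB
BDP = 127000 bits (15875 bytes)


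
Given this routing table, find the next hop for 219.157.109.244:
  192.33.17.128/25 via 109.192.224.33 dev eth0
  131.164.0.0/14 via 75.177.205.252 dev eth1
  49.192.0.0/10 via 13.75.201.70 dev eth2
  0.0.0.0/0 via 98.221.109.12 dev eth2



Longest prefix match for 219.157.109.244:
  /25 192.33.17.128: no
  /14 131.164.0.0: no
  /10 49.192.0.0: no
  /0 0.0.0.0: MATCH
Selected: next-hop 98.221.109.12 via eth2 (matched /0)


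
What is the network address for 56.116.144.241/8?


IP:   00111000.01110100.10010000.11110001
Mask: 11111111.00000000.00000000.00000000
AND operation:
Net:  00111000.00000000.00000000.00000000
Network: 56.0.0.0/8


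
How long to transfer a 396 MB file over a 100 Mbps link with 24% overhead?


Effective throughput = 100 * (1 - 24/100) = 76 Mbps
File size in Mb = 396 * 8 = 3168 Mb
Time = 3168 / 76
Time = 41.6842 seconds


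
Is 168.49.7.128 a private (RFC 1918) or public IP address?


RFC 1918 private ranges:
  10.0.0.0/8 (10.0.0.0 - 10.255.255.255)
  172.16.0.0/12 (172.16.0.0 - 172.31.255.255)
  192.168.0.0/16 (192.168.0.0 - 192.168.255.255)
Public (not in any RFC 1918 range)


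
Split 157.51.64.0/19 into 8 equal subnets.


New prefix = 19 + 3 = 22
Each subnet has 1024 addresses
  157.51.64.0/22
  157.51.68.0/22
  157.51.72.0/22
  157.51.76.0/22
  157.51.80.0/22
  157.51.84.0/22
  157.51.88.0/22
  157.51.92.0/22
Subnets: 157.51.64.0/22, 157.51.68.0/22, 157.51.72.0/22, 157.51.76.0/22, 157.51.80.0/22, 157.51.84.0/22, 157.51.88.0/22, 157.51.92.0/22


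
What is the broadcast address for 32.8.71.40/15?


Network: 32.8.0.0/15
Host bits = 17
Set all host bits to 1:
Broadcast: 32.9.255.255


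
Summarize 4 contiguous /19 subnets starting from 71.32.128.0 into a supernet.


Original prefix: /19
Number of subnets: 4 = 2^2
New prefix = 19 - 2 = 17
Supernet: 71.32.128.0/17


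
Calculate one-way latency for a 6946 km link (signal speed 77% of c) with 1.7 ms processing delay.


Speed = 0.77 * 3e5 km/s = 231000 km/s
Propagation delay = 6946 / 231000 = 0.0301 s = 30.0693 ms
Processing delay = 1.7 ms
Total one-way latency = 31.7693 ms


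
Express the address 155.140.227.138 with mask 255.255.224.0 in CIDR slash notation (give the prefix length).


Binary: 11111111.11111111.11100000.00000000
Count leading 1s
Prefix: /19


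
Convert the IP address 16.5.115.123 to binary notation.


16 = 00010000
5 = 00000101
115 = 01110011
123 = 01111011
Binary: 00010000.00000101.01110011.01111011


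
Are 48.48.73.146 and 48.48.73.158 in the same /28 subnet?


Mask: 255.255.255.240
48.48.73.146 AND mask = 48.48.73.144
48.48.73.158 AND mask = 48.48.73.144
Yes, same subnet (48.48.73.144)


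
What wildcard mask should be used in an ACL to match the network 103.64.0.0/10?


Subnet mask: 255.192.0.0
Wildcard = 255.255.255.255 - subnet mask
255 - 255 = 0
255 - 192 = 63
255 - 0 = 255
255 - 0 = 255
Wildcard: 0.63.255.255


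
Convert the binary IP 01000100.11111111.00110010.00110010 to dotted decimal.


01000100 = 68
11111111 = 255
00110010 = 50
00110010 = 50
IP: 68.255.50.50


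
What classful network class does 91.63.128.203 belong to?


First octet: 91
Binary: 01011011
0xxxxxxx -> Class A (1-126)
Class A, default mask 255.0.0.0 (/8)


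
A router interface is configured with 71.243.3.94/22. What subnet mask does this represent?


/22 means 22 network bits, 10 host bits
Binary: 11111111111111111111110000000000
Mask: 255.255.252.0


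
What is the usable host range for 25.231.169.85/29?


Network: 25.231.169.80
Broadcast: 25.231.169.87
First usable = network + 1
Last usable = broadcast - 1
Range: 25.231.169.81 to 25.231.169.86


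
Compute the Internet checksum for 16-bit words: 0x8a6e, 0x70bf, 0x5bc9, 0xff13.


Sum all words (with carry folding):
+ 0x8a6e = 0x8a6e
+ 0x70bf = 0xfb2d
+ 0x5bc9 = 0x56f7
+ 0xff13 = 0x560b
One's complement: ~0x560b
Checksum = 0xa9f4


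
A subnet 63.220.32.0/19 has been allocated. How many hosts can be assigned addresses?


Host bits = 32 - 19 = 13
Total addresses = 2^13 = 8192
Usable = total - 2 (network and broadcast)
Usable hosts: 8190


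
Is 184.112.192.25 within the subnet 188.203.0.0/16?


Subnet network: 188.203.0.0
Test IP AND mask: 184.112.0.0
No, 184.112.192.25 is not in 188.203.0.0/16


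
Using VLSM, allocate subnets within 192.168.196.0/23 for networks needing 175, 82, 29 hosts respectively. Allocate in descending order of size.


175 hosts -> /24 (254 usable): 192.168.196.0/24
82 hosts -> /25 (126 usable): 192.168.197.0/25
29 hosts -> /27 (30 usable): 192.168.197.128/27
Allocation: 192.168.196.0/24 (175 hosts, 254 usable); 192.168.197.0/25 (82 hosts, 126 usable); 192.168.197.128/27 (29 hosts, 30 usable)


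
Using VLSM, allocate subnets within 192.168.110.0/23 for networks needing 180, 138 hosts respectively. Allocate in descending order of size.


180 hosts -> /24 (254 usable): 192.168.110.0/24
138 hosts -> /24 (254 usable): 192.168.111.0/24
Allocation: 192.168.110.0/24 (180 hosts, 254 usable); 192.168.111.0/24 (138 hosts, 254 usable)


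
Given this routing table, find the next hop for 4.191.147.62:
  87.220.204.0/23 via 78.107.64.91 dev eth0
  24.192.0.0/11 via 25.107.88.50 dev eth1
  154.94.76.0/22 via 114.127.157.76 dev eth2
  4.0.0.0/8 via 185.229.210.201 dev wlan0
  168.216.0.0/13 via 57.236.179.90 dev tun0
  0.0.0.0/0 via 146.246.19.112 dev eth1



Longest prefix match for 4.191.147.62:
  /23 87.220.204.0: no
  /11 24.192.0.0: no
  /22 154.94.76.0: no
  /8 4.0.0.0: MATCH
  /13 168.216.0.0: no
  /0 0.0.0.0: MATCH
Selected: next-hop 185.229.210.201 via wlan0 (matched /8)


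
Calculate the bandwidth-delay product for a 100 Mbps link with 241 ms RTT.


BDP = bandwidth * RTT
= 100 Mbps * 241 ms
= 100 * 1e6 * 241 / 1000 bits
= 24100000 bits
= 3012500 bytes
= 2941.8945 KB
BDP = 24100000 bits (3012500 bytes)


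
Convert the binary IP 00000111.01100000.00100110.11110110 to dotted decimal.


00000111 = 7
01100000 = 96
00100110 = 38
11110110 = 246
IP: 7.96.38.246


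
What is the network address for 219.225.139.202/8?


IP:   11011011.11100001.10001011.11001010
Mask: 11111111.00000000.00000000.00000000
AND operation:
Net:  11011011.00000000.00000000.00000000
Network: 219.0.0.0/8


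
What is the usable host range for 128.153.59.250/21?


Network: 128.153.56.0
Broadcast: 128.153.63.255
First usable = network + 1
Last usable = broadcast - 1
Range: 128.153.56.1 to 128.153.63.254


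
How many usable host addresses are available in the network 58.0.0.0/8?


Host bits = 32 - 8 = 24
Total addresses = 2^24 = 16777216
Usable = total - 2 (network and broadcast)
Usable hosts: 16777214


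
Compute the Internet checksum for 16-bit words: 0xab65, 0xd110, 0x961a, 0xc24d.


Sum all words (with carry folding):
+ 0xab65 = 0xab65
+ 0xd110 = 0x7c76
+ 0x961a = 0x1291
+ 0xc24d = 0xd4de
One's complement: ~0xd4de
Checksum = 0x2b21


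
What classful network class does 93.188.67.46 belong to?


First octet: 93
Binary: 01011101
0xxxxxxx -> Class A (1-126)
Class A, default mask 255.0.0.0 (/8)


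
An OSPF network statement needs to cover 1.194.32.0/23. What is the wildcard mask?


Subnet mask: 255.255.254.0
Wildcard = 255.255.255.255 - subnet mask
255 - 255 = 0
255 - 255 = 0
255 - 254 = 1
255 - 0 = 255
Wildcard: 0.0.1.255


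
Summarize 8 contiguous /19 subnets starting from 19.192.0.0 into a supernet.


Original prefix: /19
Number of subnets: 8 = 2^3
New prefix = 19 - 3 = 16
Supernet: 19.192.0.0/16


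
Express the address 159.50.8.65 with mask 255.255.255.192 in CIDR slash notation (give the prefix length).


Binary: 11111111.11111111.11111111.11000000
Count leading 1s
Prefix: /26


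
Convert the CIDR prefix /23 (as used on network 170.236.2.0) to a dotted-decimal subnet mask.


/23 means 23 network bits, 9 host bits
Binary: 11111111111111111111111000000000
Mask: 255.255.254.0


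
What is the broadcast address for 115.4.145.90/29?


Network: 115.4.145.88/29
Host bits = 3
Set all host bits to 1:
Broadcast: 115.4.145.95


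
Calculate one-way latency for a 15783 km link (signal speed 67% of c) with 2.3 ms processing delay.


Speed = 0.67 * 3e5 km/s = 201000 km/s
Propagation delay = 15783 / 201000 = 0.0785 s = 78.5224 ms
Processing delay = 2.3 ms
Total one-way latency = 80.8224 ms


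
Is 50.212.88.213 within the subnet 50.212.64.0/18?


Subnet network: 50.212.64.0
Test IP AND mask: 50.212.64.0
Yes, 50.212.88.213 is in 50.212.64.0/18


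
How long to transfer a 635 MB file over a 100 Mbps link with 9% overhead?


Effective throughput = 100 * (1 - 9/100) = 91 Mbps
File size in Mb = 635 * 8 = 5080 Mb
Time = 5080 / 91
Time = 55.8242 seconds


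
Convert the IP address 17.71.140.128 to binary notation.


17 = 00010001
71 = 01000111
140 = 10001100
128 = 10000000
Binary: 00010001.01000111.10001100.10000000


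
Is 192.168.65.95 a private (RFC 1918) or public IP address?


RFC 1918 private ranges:
  10.0.0.0/8 (10.0.0.0 - 10.255.255.255)
  172.16.0.0/12 (172.16.0.0 - 172.31.255.255)
  192.168.0.0/16 (192.168.0.0 - 192.168.255.255)
Private (in 192.168.0.0/16)


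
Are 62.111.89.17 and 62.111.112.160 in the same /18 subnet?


Mask: 255.255.192.0
62.111.89.17 AND mask = 62.111.64.0
62.111.112.160 AND mask = 62.111.64.0
Yes, same subnet (62.111.64.0)


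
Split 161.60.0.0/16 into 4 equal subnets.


New prefix = 16 + 2 = 18
Each subnet has 16384 addresses
  161.60.0.0/18
  161.60.64.0/18
  161.60.128.0/18
  161.60.192.0/18
Subnets: 161.60.0.0/18, 161.60.64.0/18, 161.60.128.0/18, 161.60.192.0/18


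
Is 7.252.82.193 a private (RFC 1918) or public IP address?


RFC 1918 private ranges:
  10.0.0.0/8 (10.0.0.0 - 10.255.255.255)
  172.16.0.0/12 (172.16.0.0 - 172.31.255.255)
  192.168.0.0/16 (192.168.0.0 - 192.168.255.255)
Public (not in any RFC 1918 range)


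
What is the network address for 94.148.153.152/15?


IP:   01011110.10010100.10011001.10011000
Mask: 11111111.11111110.00000000.00000000
AND operation:
Net:  01011110.10010100.00000000.00000000
Network: 94.148.0.0/15


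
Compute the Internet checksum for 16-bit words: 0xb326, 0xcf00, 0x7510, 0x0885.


Sum all words (with carry folding):
+ 0xb326 = 0xb326
+ 0xcf00 = 0x8227
+ 0x7510 = 0xf737
+ 0x0885 = 0xffbc
One's complement: ~0xffbc
Checksum = 0x0043


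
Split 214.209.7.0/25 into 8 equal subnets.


New prefix = 25 + 3 = 28
Each subnet has 16 addresses
  214.209.7.0/28
  214.209.7.16/28
  214.209.7.32/28
  214.209.7.48/28
  214.209.7.64/28
  214.209.7.80/28
  214.209.7.96/28
  214.209.7.112/28
Subnets: 214.209.7.0/28, 214.209.7.16/28, 214.209.7.32/28, 214.209.7.48/28, 214.209.7.64/28, 214.209.7.80/28, 214.209.7.96/28, 214.209.7.112/28


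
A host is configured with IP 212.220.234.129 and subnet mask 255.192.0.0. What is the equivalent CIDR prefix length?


Binary: 11111111.11000000.00000000.00000000
Count leading 1s
Prefix: /10


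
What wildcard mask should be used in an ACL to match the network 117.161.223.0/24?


Subnet mask: 255.255.255.0
Wildcard = 255.255.255.255 - subnet mask
255 - 255 = 0
255 - 255 = 0
255 - 255 = 0
255 - 0 = 255
Wildcard: 0.0.0.255


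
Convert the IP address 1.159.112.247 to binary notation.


1 = 00000001
159 = 10011111
112 = 01110000
247 = 11110111
Binary: 00000001.10011111.01110000.11110111


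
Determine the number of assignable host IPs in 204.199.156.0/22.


Host bits = 32 - 22 = 10
Total addresses = 2^10 = 1024
Usable = total - 2 (network and broadcast)
Usable hosts: 1022


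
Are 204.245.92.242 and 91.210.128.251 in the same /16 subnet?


Mask: 255.255.0.0
204.245.92.242 AND mask = 204.245.0.0
91.210.128.251 AND mask = 91.210.0.0
No, different subnets (204.245.0.0 vs 91.210.0.0)


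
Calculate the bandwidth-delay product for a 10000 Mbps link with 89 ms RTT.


BDP = bandwidth * RTT
= 10000 Mbps * 89 ms
= 10000 * 1e6 * 89 / 1000 bits
= 890000000 bits
= 111250000 bytes
= 108642.5781 KB
BDP = 890000000 bits (111250000 bytes)


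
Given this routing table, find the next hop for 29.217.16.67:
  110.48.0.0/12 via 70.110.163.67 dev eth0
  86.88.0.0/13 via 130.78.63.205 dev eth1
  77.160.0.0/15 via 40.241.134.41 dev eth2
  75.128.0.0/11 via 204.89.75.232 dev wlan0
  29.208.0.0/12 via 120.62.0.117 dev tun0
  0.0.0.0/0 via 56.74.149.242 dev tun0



Longest prefix match for 29.217.16.67:
  /12 110.48.0.0: no
  /13 86.88.0.0: no
  /15 77.160.0.0: no
  /11 75.128.0.0: no
  /12 29.208.0.0: MATCH
  /0 0.0.0.0: MATCH
Selected: next-hop 120.62.0.117 via tun0 (matched /12)


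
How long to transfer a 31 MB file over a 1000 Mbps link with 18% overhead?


Effective throughput = 1000 * (1 - 18/100) = 820.0 Mbps
File size in Mb = 31 * 8 = 248 Mb
Time = 248 / 820.0
Time = 0.3024 seconds


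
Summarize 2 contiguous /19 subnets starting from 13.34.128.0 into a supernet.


Original prefix: /19
Number of subnets: 2 = 2^1
New prefix = 19 - 1 = 18
Supernet: 13.34.128.0/18


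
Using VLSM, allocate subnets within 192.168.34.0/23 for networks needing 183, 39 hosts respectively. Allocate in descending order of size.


183 hosts -> /24 (254 usable): 192.168.34.0/24
39 hosts -> /26 (62 usable): 192.168.35.0/26
Allocation: 192.168.34.0/24 (183 hosts, 254 usable); 192.168.35.0/26 (39 hosts, 62 usable)


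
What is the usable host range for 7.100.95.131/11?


Network: 7.96.0.0
Broadcast: 7.127.255.255
First usable = network + 1
Last usable = broadcast - 1
Range: 7.96.0.1 to 7.127.255.254


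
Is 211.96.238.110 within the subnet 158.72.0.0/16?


Subnet network: 158.72.0.0
Test IP AND mask: 211.96.0.0
No, 211.96.238.110 is not in 158.72.0.0/16


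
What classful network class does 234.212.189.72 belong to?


First octet: 234
Binary: 11101010
1110xxxx -> Class D (224-239)
Class D (multicast), default mask N/A


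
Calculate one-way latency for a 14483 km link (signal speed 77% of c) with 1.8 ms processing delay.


Speed = 0.77 * 3e5 km/s = 231000 km/s
Propagation delay = 14483 / 231000 = 0.0627 s = 62.697 ms
Processing delay = 1.8 ms
Total one-way latency = 64.497 ms


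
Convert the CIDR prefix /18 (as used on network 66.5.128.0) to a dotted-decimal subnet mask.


/18 means 18 network bits, 14 host bits
Binary: 11111111111111111100000000000000
Mask: 255.255.192.0


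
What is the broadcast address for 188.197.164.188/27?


Network: 188.197.164.160/27
Host bits = 5
Set all host bits to 1:
Broadcast: 188.197.164.191


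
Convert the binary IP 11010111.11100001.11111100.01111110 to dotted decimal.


11010111 = 215
11100001 = 225
11111100 = 252
01111110 = 126
IP: 215.225.252.126


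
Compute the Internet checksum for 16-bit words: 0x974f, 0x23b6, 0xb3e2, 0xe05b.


Sum all words (with carry folding):
+ 0x974f = 0x974f
+ 0x23b6 = 0xbb05
+ 0xb3e2 = 0x6ee8
+ 0xe05b = 0x4f44
One's complement: ~0x4f44
Checksum = 0xb0bb


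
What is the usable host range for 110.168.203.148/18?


Network: 110.168.192.0
Broadcast: 110.168.255.255
First usable = network + 1
Last usable = broadcast - 1
Range: 110.168.192.1 to 110.168.255.254


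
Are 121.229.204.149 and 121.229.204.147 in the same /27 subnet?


Mask: 255.255.255.224
121.229.204.149 AND mask = 121.229.204.128
121.229.204.147 AND mask = 121.229.204.128
Yes, same subnet (121.229.204.128)


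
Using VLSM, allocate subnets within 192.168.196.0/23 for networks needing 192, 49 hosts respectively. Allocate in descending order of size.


192 hosts -> /24 (254 usable): 192.168.196.0/24
49 hosts -> /26 (62 usable): 192.168.197.0/26
Allocation: 192.168.196.0/24 (192 hosts, 254 usable); 192.168.197.0/26 (49 hosts, 62 usable)


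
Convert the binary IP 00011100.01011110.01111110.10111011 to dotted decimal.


00011100 = 28
01011110 = 94
01111110 = 126
10111011 = 187
IP: 28.94.126.187


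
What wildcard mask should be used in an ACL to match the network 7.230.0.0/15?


Subnet mask: 255.254.0.0
Wildcard = 255.255.255.255 - subnet mask
255 - 255 = 0
255 - 254 = 1
255 - 0 = 255
255 - 0 = 255
Wildcard: 0.1.255.255


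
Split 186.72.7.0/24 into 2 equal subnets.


New prefix = 24 + 1 = 25
Each subnet has 128 addresses
  186.72.7.0/25
  186.72.7.128/25
Subnets: 186.72.7.0/25, 186.72.7.128/25


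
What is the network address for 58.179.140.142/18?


IP:   00111010.10110011.10001100.10001110
Mask: 11111111.11111111.11000000.00000000
AND operation:
Net:  00111010.10110011.10000000.00000000
Network: 58.179.128.0/18


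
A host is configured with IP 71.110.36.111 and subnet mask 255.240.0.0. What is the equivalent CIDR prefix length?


Binary: 11111111.11110000.00000000.00000000
Count leading 1s
Prefix: /12


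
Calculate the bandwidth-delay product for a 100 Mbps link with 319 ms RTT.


BDP = bandwidth * RTT
= 100 Mbps * 319 ms
= 100 * 1e6 * 319 / 1000 bits
= 31900000 bits
= 3987500 bytes
= 3894.043 KB
BDP = 31900000 bits (3987500 bytes)


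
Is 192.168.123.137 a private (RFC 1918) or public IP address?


RFC 1918 private ranges:
  10.0.0.0/8 (10.0.0.0 - 10.255.255.255)
  172.16.0.0/12 (172.16.0.0 - 172.31.255.255)
  192.168.0.0/16 (192.168.0.0 - 192.168.255.255)
Private (in 192.168.0.0/16)


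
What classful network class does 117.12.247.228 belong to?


First octet: 117
Binary: 01110101
0xxxxxxx -> Class A (1-126)
Class A, default mask 255.0.0.0 (/8)


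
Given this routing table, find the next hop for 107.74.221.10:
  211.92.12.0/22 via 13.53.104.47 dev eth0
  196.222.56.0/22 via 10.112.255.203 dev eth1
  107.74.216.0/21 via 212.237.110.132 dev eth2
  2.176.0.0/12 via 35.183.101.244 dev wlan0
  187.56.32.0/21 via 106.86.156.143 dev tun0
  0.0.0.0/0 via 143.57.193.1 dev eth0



Longest prefix match for 107.74.221.10:
  /22 211.92.12.0: no
  /22 196.222.56.0: no
  /21 107.74.216.0: MATCH
  /12 2.176.0.0: no
  /21 187.56.32.0: no
  /0 0.0.0.0: MATCH
Selected: next-hop 212.237.110.132 via eth2 (matched /21)


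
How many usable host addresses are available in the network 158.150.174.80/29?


Host bits = 32 - 29 = 3
Total addresses = 2^3 = 8
Usable = total - 2 (network and broadcast)
Usable hosts: 6


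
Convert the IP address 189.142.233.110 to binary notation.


189 = 10111101
142 = 10001110
233 = 11101001
110 = 01101110
Binary: 10111101.10001110.11101001.01101110


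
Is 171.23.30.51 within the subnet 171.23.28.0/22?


Subnet network: 171.23.28.0
Test IP AND mask: 171.23.28.0
Yes, 171.23.30.51 is in 171.23.28.0/22


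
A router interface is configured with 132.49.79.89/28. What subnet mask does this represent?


/28 means 28 network bits, 4 host bits
Binary: 11111111111111111111111111110000
Mask: 255.255.255.240


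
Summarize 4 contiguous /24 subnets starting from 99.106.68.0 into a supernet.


Original prefix: /24
Number of subnets: 4 = 2^2
New prefix = 24 - 2 = 22
Supernet: 99.106.68.0/22


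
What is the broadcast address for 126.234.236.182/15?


Network: 126.234.0.0/15
Host bits = 17
Set all host bits to 1:
Broadcast: 126.235.255.255


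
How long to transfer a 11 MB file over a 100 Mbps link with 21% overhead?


Effective throughput = 100 * (1 - 21/100) = 79 Mbps
File size in Mb = 11 * 8 = 88 Mb
Time = 88 / 79
Time = 1.1139 seconds


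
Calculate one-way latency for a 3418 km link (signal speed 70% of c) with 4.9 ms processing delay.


Speed = 0.7 * 3e5 km/s = 210000 km/s
Propagation delay = 3418 / 210000 = 0.0163 s = 16.2762 ms
Processing delay = 4.9 ms
Total one-way latency = 21.1762 ms


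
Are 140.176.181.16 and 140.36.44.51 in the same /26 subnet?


Mask: 255.255.255.192
140.176.181.16 AND mask = 140.176.181.0
140.36.44.51 AND mask = 140.36.44.0
No, different subnets (140.176.181.0 vs 140.36.44.0)


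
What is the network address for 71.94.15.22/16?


IP:   01000111.01011110.00001111.00010110
Mask: 11111111.11111111.00000000.00000000
AND operation:
Net:  01000111.01011110.00000000.00000000
Network: 71.94.0.0/16


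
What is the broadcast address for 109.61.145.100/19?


Network: 109.61.128.0/19
Host bits = 13
Set all host bits to 1:
Broadcast: 109.61.159.255


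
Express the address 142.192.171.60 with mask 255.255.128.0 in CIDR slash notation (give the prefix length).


Binary: 11111111.11111111.10000000.00000000
Count leading 1s
Prefix: /17


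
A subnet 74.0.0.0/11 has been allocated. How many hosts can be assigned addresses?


Host bits = 32 - 11 = 21
Total addresses = 2^21 = 2097152
Usable = total - 2 (network and broadcast)
Usable hosts: 2097150


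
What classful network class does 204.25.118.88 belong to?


First octet: 204
Binary: 11001100
110xxxxx -> Class C (192-223)
Class C, default mask 255.255.255.0 (/24)


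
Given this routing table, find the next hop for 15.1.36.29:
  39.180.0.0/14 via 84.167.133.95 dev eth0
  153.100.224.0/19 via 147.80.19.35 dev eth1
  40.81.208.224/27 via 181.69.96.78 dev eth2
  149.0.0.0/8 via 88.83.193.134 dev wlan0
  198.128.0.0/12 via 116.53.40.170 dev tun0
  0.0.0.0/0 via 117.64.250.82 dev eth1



Longest prefix match for 15.1.36.29:
  /14 39.180.0.0: no
  /19 153.100.224.0: no
  /27 40.81.208.224: no
  /8 149.0.0.0: no
  /12 198.128.0.0: no
  /0 0.0.0.0: MATCH
Selected: next-hop 117.64.250.82 via eth1 (matched /0)


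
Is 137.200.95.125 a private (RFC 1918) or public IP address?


RFC 1918 private ranges:
  10.0.0.0/8 (10.0.0.0 - 10.255.255.255)
  172.16.0.0/12 (172.16.0.0 - 172.31.255.255)
  192.168.0.0/16 (192.168.0.0 - 192.168.255.255)
Public (not in any RFC 1918 range)


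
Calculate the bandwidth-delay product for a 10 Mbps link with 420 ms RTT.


BDP = bandwidth * RTT
= 10 Mbps * 420 ms
= 10 * 1e6 * 420 / 1000 bits
= 4200000 bits
= 525000 bytes
= 512.6953 KB
BDP = 4200000 bits (525000 bytes)


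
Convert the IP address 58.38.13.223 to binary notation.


58 = 00111010
38 = 00100110
13 = 00001101
223 = 11011111
Binary: 00111010.00100110.00001101.11011111


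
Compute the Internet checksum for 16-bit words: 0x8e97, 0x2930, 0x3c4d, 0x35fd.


Sum all words (with carry folding):
+ 0x8e97 = 0x8e97
+ 0x2930 = 0xb7c7
+ 0x3c4d = 0xf414
+ 0x35fd = 0x2a12
One's complement: ~0x2a12
Checksum = 0xd5ed


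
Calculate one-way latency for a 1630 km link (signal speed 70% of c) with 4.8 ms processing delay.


Speed = 0.7 * 3e5 km/s = 210000 km/s
Propagation delay = 1630 / 210000 = 0.0078 s = 7.7619 ms
Processing delay = 4.8 ms
Total one-way latency = 12.5619 ms


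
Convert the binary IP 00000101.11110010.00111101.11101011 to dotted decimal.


00000101 = 5
11110010 = 242
00111101 = 61
11101011 = 235
IP: 5.242.61.235


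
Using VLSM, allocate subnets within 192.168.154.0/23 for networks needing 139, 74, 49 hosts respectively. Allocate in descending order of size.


139 hosts -> /24 (254 usable): 192.168.154.0/24
74 hosts -> /25 (126 usable): 192.168.155.0/25
49 hosts -> /26 (62 usable): 192.168.155.128/26
Allocation: 192.168.154.0/24 (139 hosts, 254 usable); 192.168.155.0/25 (74 hosts, 126 usable); 192.168.155.128/26 (49 hosts, 62 usable)


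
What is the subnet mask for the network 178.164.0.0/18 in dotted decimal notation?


/18 means 18 network bits, 14 host bits
Binary: 11111111111111111100000000000000
Mask: 255.255.192.0


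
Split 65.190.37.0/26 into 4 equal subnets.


New prefix = 26 + 2 = 28
Each subnet has 16 addresses
  65.190.37.0/28
  65.190.37.16/28
  65.190.37.32/28
  65.190.37.48/28
Subnets: 65.190.37.0/28, 65.190.37.16/28, 65.190.37.32/28, 65.190.37.48/28


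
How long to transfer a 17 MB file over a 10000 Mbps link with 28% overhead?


Effective throughput = 10000 * (1 - 28/100) = 7200 Mbps
File size in Mb = 17 * 8 = 136 Mb
Time = 136 / 7200
Time = 0.0189 seconds


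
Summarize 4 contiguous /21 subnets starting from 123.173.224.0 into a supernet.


Original prefix: /21
Number of subnets: 4 = 2^2
New prefix = 21 - 2 = 19
Supernet: 123.173.224.0/19


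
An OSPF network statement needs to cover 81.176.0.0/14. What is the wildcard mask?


Subnet mask: 255.252.0.0
Wildcard = 255.255.255.255 - subnet mask
255 - 255 = 0
255 - 252 = 3
255 - 0 = 255
255 - 0 = 255
Wildcard: 0.3.255.255


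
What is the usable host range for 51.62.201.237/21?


Network: 51.62.200.0
Broadcast: 51.62.207.255
First usable = network + 1
Last usable = broadcast - 1
Range: 51.62.200.1 to 51.62.207.254


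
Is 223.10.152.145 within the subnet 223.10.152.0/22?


Subnet network: 223.10.152.0
Test IP AND mask: 223.10.152.0
Yes, 223.10.152.145 is in 223.10.152.0/22


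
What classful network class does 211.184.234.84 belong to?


First octet: 211
Binary: 11010011
110xxxxx -> Class C (192-223)
Class C, default mask 255.255.255.0 (/24)


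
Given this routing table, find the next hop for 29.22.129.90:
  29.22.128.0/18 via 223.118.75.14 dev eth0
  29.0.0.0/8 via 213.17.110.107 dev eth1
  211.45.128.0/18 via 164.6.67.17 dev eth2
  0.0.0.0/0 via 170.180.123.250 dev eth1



Longest prefix match for 29.22.129.90:
  /18 29.22.128.0: MATCH
  /8 29.0.0.0: MATCH
  /18 211.45.128.0: no
  /0 0.0.0.0: MATCH
Selected: next-hop 223.118.75.14 via eth0 (matched /18)


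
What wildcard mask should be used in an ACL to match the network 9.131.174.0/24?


Subnet mask: 255.255.255.0
Wildcard = 255.255.255.255 - subnet mask
255 - 255 = 0
255 - 255 = 0
255 - 255 = 0
255 - 0 = 255
Wildcard: 0.0.0.255


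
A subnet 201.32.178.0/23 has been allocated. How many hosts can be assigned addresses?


Host bits = 32 - 23 = 9
Total addresses = 2^9 = 512
Usable = total - 2 (network and broadcast)
Usable hosts: 510


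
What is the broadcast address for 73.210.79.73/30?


Network: 73.210.79.72/30
Host bits = 2
Set all host bits to 1:
Broadcast: 73.210.79.75


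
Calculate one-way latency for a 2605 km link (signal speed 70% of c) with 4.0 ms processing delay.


Speed = 0.7 * 3e5 km/s = 210000 km/s
Propagation delay = 2605 / 210000 = 0.0124 s = 12.4048 ms
Processing delay = 4.0 ms
Total one-way latency = 16.4048 ms


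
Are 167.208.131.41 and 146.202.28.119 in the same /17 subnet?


Mask: 255.255.128.0
167.208.131.41 AND mask = 167.208.128.0
146.202.28.119 AND mask = 146.202.0.0
No, different subnets (167.208.128.0 vs 146.202.0.0)


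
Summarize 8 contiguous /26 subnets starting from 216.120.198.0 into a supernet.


Original prefix: /26
Number of subnets: 8 = 2^3
New prefix = 26 - 3 = 23
Supernet: 216.120.198.0/23


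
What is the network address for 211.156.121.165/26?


IP:   11010011.10011100.01111001.10100101
Mask: 11111111.11111111.11111111.11000000
AND operation:
Net:  11010011.10011100.01111001.10000000
Network: 211.156.121.128/26


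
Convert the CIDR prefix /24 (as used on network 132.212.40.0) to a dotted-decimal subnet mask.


/24 means 24 network bits, 8 host bits
Binary: 11111111111111111111111100000000
Mask: 255.255.255.0


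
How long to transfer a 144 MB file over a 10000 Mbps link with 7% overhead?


Effective throughput = 10000 * (1 - 7/100) = 9300 Mbps
File size in Mb = 144 * 8 = 1152 Mb
Time = 1152 / 9300
Time = 0.1239 seconds


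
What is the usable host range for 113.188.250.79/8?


Network: 113.0.0.0
Broadcast: 113.255.255.255
First usable = network + 1
Last usable = broadcast - 1
Range: 113.0.0.1 to 113.255.255.254


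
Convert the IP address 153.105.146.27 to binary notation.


153 = 10011001
105 = 01101001
146 = 10010010
27 = 00011011
Binary: 10011001.01101001.10010010.00011011


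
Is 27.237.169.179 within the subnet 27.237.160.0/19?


Subnet network: 27.237.160.0
Test IP AND mask: 27.237.160.0
Yes, 27.237.169.179 is in 27.237.160.0/19


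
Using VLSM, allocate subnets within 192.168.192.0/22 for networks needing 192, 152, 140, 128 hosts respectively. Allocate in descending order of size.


192 hosts -> /24 (254 usable): 192.168.192.0/24
152 hosts -> /24 (254 usable): 192.168.193.0/24
140 hosts -> /24 (254 usable): 192.168.194.0/24
128 hosts -> /24 (254 usable): 192.168.195.0/24
Allocation: 192.168.192.0/24 (192 hosts, 254 usable); 192.168.193.0/24 (152 hosts, 254 usable); 192.168.194.0/24 (140 hosts, 254 usable); 192.168.195.0/24 (128 hosts, 254 usable)


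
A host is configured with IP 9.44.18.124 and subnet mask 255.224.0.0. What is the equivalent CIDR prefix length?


Binary: 11111111.11100000.00000000.00000000
Count leading 1s
Prefix: /11


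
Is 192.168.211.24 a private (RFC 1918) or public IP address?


RFC 1918 private ranges:
  10.0.0.0/8 (10.0.0.0 - 10.255.255.255)
  172.16.0.0/12 (172.16.0.0 - 172.31.255.255)
  192.168.0.0/16 (192.168.0.0 - 192.168.255.255)
Private (in 192.168.0.0/16)


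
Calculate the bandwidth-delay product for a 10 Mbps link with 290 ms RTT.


BDP = bandwidth * RTT
= 10 Mbps * 290 ms
= 10 * 1e6 * 290 / 1000 bits
= 2900000 bits
= 362500 bytes
= 354.0039 KB
BDP = 2900000 bits (362500 bytes)


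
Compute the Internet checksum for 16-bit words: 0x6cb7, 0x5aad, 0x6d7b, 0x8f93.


Sum all words (with carry folding):
+ 0x6cb7 = 0x6cb7
+ 0x5aad = 0xc764
+ 0x6d7b = 0x34e0
+ 0x8f93 = 0xc473
One's complement: ~0xc473
Checksum = 0x3b8c


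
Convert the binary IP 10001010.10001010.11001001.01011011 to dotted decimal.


10001010 = 138
10001010 = 138
11001001 = 201
01011011 = 91
IP: 138.138.201.91


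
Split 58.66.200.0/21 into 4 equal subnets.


New prefix = 21 + 2 = 23
Each subnet has 512 addresses
  58.66.200.0/23
  58.66.202.0/23
  58.66.204.0/23
  58.66.206.0/23
Subnets: 58.66.200.0/23, 58.66.202.0/23, 58.66.204.0/23, 58.66.206.0/23


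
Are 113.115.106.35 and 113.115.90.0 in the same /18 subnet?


Mask: 255.255.192.0
113.115.106.35 AND mask = 113.115.64.0
113.115.90.0 AND mask = 113.115.64.0
Yes, same subnet (113.115.64.0)


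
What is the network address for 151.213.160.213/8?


IP:   10010111.11010101.10100000.11010101
Mask: 11111111.00000000.00000000.00000000
AND operation:
Net:  10010111.00000000.00000000.00000000
Network: 151.0.0.0/8


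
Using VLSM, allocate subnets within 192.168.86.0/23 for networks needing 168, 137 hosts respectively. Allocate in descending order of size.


168 hosts -> /24 (254 usable): 192.168.86.0/24
137 hosts -> /24 (254 usable): 192.168.87.0/24
Allocation: 192.168.86.0/24 (168 hosts, 254 usable); 192.168.87.0/24 (137 hosts, 254 usable)


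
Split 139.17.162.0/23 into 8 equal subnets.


New prefix = 23 + 3 = 26
Each subnet has 64 addresses
  139.17.162.0/26
  139.17.162.64/26
  139.17.162.128/26
  139.17.162.192/26
  139.17.163.0/26
  139.17.163.64/26
  139.17.163.128/26
  139.17.163.192/26
Subnets: 139.17.162.0/26, 139.17.162.64/26, 139.17.162.128/26, 139.17.162.192/26, 139.17.163.0/26, 139.17.163.64/26, 139.17.163.128/26, 139.17.163.192/26


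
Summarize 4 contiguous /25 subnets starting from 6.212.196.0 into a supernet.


Original prefix: /25
Number of subnets: 4 = 2^2
New prefix = 25 - 2 = 23
Supernet: 6.212.196.0/23


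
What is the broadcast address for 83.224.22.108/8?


Network: 83.0.0.0/8
Host bits = 24
Set all host bits to 1:
Broadcast: 83.255.255.255


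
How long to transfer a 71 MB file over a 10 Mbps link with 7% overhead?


Effective throughput = 10 * (1 - 7/100) = 9.3 Mbps
File size in Mb = 71 * 8 = 568 Mb
Time = 568 / 9.3
Time = 61.0753 seconds


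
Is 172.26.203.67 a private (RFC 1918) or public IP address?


RFC 1918 private ranges:
  10.0.0.0/8 (10.0.0.0 - 10.255.255.255)
  172.16.0.0/12 (172.16.0.0 - 172.31.255.255)
  192.168.0.0/16 (192.168.0.0 - 192.168.255.255)
Private (in 172.16.0.0/12)


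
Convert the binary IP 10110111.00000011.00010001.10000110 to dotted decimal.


10110111 = 183
00000011 = 3
00010001 = 17
10000110 = 134
IP: 183.3.17.134


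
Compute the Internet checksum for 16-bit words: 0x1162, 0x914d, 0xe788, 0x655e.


Sum all words (with carry folding):
+ 0x1162 = 0x1162
+ 0x914d = 0xa2af
+ 0xe788 = 0x8a38
+ 0x655e = 0xef96
One's complement: ~0xef96
Checksum = 0x1069


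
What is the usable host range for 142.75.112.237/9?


Network: 142.0.0.0
Broadcast: 142.127.255.255
First usable = network + 1
Last usable = broadcast - 1
Range: 142.0.0.1 to 142.127.255.254


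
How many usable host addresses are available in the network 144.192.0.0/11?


Host bits = 32 - 11 = 21
Total addresses = 2^21 = 2097152
Usable = total - 2 (network and broadcast)
Usable hosts: 2097150


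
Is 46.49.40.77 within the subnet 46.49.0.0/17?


Subnet network: 46.49.0.0
Test IP AND mask: 46.49.0.0
Yes, 46.49.40.77 is in 46.49.0.0/17


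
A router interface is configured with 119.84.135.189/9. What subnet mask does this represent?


/9 means 9 network bits, 23 host bits
Binary: 11111111100000000000000000000000
Mask: 255.128.0.0


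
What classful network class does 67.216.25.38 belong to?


First octet: 67
Binary: 01000011
0xxxxxxx -> Class A (1-126)
Class A, default mask 255.0.0.0 (/8)


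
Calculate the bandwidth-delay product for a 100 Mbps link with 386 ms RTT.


BDP = bandwidth * RTT
= 100 Mbps * 386 ms
= 100 * 1e6 * 386 / 1000 bits
= 38600000 bits
= 4825000 bytes
= 4711.9141 KB
BDP = 38600000 bits (4825000 bytes)


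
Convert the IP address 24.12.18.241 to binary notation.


24 = 00011000
12 = 00001100
18 = 00010010
241 = 11110001
Binary: 00011000.00001100.00010010.11110001


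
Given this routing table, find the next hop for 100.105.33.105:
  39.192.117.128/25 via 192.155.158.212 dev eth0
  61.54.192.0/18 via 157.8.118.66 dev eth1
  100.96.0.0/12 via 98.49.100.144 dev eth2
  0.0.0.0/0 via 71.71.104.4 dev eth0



Longest prefix match for 100.105.33.105:
  /25 39.192.117.128: no
  /18 61.54.192.0: no
  /12 100.96.0.0: MATCH
  /0 0.0.0.0: MATCH
Selected: next-hop 98.49.100.144 via eth2 (matched /12)


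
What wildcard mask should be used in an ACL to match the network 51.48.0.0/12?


Subnet mask: 255.240.0.0
Wildcard = 255.255.255.255 - subnet mask
255 - 255 = 0
255 - 240 = 15
255 - 0 = 255
255 - 0 = 255
Wildcard: 0.15.255.255


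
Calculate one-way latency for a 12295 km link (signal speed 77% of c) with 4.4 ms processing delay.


Speed = 0.77 * 3e5 km/s = 231000 km/s
Propagation delay = 12295 / 231000 = 0.0532 s = 53.2251 ms
Processing delay = 4.4 ms
Total one-way latency = 57.6251 ms


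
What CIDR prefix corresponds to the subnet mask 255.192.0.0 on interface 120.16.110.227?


Binary: 11111111.11000000.00000000.00000000
Count leading 1s
Prefix: /10


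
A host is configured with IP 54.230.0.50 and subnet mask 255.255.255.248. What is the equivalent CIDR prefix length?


Binary: 11111111.11111111.11111111.11111000
Count leading 1s
Prefix: /29


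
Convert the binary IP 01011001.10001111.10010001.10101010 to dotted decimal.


01011001 = 89
10001111 = 143
10010001 = 145
10101010 = 170
IP: 89.143.145.170


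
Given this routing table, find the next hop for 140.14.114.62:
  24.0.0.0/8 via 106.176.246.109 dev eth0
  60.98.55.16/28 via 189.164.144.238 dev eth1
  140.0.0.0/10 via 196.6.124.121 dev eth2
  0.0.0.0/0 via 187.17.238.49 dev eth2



Longest prefix match for 140.14.114.62:
  /8 24.0.0.0: no
  /28 60.98.55.16: no
  /10 140.0.0.0: MATCH
  /0 0.0.0.0: MATCH
Selected: next-hop 196.6.124.121 via eth2 (matched /10)


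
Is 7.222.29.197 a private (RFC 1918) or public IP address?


RFC 1918 private ranges:
  10.0.0.0/8 (10.0.0.0 - 10.255.255.255)
  172.16.0.0/12 (172.16.0.0 - 172.31.255.255)
  192.168.0.0/16 (192.168.0.0 - 192.168.255.255)
Public (not in any RFC 1918 range)


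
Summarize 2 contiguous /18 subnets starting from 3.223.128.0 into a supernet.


Original prefix: /18
Number of subnets: 2 = 2^1
New prefix = 18 - 1 = 17
Supernet: 3.223.128.0/17


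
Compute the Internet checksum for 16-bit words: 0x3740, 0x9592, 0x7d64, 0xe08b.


Sum all words (with carry folding):
+ 0x3740 = 0x3740
+ 0x9592 = 0xccd2
+ 0x7d64 = 0x4a37
+ 0xe08b = 0x2ac3
One's complement: ~0x2ac3
Checksum = 0xd53c


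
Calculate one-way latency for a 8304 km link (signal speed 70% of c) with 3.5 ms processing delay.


Speed = 0.7 * 3e5 km/s = 210000 km/s
Propagation delay = 8304 / 210000 = 0.0395 s = 39.5429 ms
Processing delay = 3.5 ms
Total one-way latency = 43.0429 ms


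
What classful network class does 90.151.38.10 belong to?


First octet: 90
Binary: 01011010
0xxxxxxx -> Class A (1-126)
Class A, default mask 255.0.0.0 (/8)


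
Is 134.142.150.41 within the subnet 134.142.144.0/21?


Subnet network: 134.142.144.0
Test IP AND mask: 134.142.144.0
Yes, 134.142.150.41 is in 134.142.144.0/21


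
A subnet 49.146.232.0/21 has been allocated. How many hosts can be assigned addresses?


Host bits = 32 - 21 = 11
Total addresses = 2^11 = 2048
Usable = total - 2 (network and broadcast)
Usable hosts: 2046


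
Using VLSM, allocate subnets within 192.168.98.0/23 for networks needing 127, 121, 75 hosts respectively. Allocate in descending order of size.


127 hosts -> /24 (254 usable): 192.168.98.0/24
121 hosts -> /25 (126 usable): 192.168.99.0/25
75 hosts -> /25 (126 usable): 192.168.99.128/25
Allocation: 192.168.98.0/24 (127 hosts, 254 usable); 192.168.99.0/25 (121 hosts, 126 usable); 192.168.99.128/25 (75 hosts, 126 usable)


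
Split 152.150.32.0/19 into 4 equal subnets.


New prefix = 19 + 2 = 21
Each subnet has 2048 addresses
  152.150.32.0/21
  152.150.40.0/21
  152.150.48.0/21
  152.150.56.0/21
Subnets: 152.150.32.0/21, 152.150.40.0/21, 152.150.48.0/21, 152.150.56.0/21
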